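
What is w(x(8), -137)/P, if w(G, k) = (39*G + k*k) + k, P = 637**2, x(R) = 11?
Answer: 389/8281 ≈ 0.046975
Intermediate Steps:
P = 405769
w(G, k) = k + k**2 + 39*G (w(G, k) = (39*G + k**2) + k = (k**2 + 39*G) + k = k + k**2 + 39*G)
w(x(8), -137)/P = (-137 + (-137)**2 + 39*11)/405769 = (-137 + 18769 + 429)*(1/405769) = 19061*(1/405769) = 389/8281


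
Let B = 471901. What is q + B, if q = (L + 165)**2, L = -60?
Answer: 482926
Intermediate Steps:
q = 11025 (q = (-60 + 165)**2 = 105**2 = 11025)
q + B = 11025 + 471901 = 482926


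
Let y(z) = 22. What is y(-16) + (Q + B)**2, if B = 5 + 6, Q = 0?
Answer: 143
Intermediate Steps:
B = 11
y(-16) + (Q + B)**2 = 22 + (0 + 11)**2 = 22 + 11**2 = 22 + 121 = 143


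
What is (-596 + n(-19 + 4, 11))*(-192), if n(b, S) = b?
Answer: 117312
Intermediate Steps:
(-596 + n(-19 + 4, 11))*(-192) = (-596 + (-19 + 4))*(-192) = (-596 - 15)*(-192) = -611*(-192) = 117312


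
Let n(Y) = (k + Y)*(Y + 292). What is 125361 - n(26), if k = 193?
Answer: 55719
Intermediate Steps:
n(Y) = (193 + Y)*(292 + Y) (n(Y) = (193 + Y)*(Y + 292) = (193 + Y)*(292 + Y))
125361 - n(26) = 125361 - (56356 + 26**2 + 485*26) = 125361 - (56356 + 676 + 12610) = 125361 - 1*69642 = 125361 - 69642 = 55719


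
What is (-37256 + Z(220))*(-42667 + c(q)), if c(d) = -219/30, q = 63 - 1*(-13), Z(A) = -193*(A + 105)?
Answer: 42666191883/10 ≈ 4.2666e+9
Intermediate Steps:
Z(A) = -20265 - 193*A (Z(A) = -193*(105 + A) = -20265 - 193*A)
q = 76 (q = 63 + 13 = 76)
c(d) = -73/10 (c(d) = -219*1/30 = -73/10)
(-37256 + Z(220))*(-42667 + c(q)) = (-37256 + (-20265 - 193*220))*(-42667 - 73/10) = (-37256 + (-20265 - 42460))*(-426743/10) = (-37256 - 62725)*(-426743/10) = -99981*(-426743/10) = 42666191883/10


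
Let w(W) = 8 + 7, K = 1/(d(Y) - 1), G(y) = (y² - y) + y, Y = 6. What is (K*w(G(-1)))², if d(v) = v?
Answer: 9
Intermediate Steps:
G(y) = y²
K = ⅕ (K = 1/(6 - 1) = 1/5 = ⅕ ≈ 0.20000)
w(W) = 15
(K*w(G(-1)))² = ((⅕)*15)² = 3² = 9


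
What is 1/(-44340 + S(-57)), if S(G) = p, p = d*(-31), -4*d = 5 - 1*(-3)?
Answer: -1/44278 ≈ -2.2585e-5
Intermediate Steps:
d = -2 (d = -(5 - 1*(-3))/4 = -(5 + 3)/4 = -1/4*8 = -2)
p = 62 (p = -2*(-31) = 62)
S(G) = 62
1/(-44340 + S(-57)) = 1/(-44340 + 62) = 1/(-44278) = -1/44278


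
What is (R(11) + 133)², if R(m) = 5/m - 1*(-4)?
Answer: 2286144/121 ≈ 18894.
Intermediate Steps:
R(m) = 4 + 5/m (R(m) = 5/m + 4 = 4 + 5/m)
(R(11) + 133)² = ((4 + 5/11) + 133)² = (49/11 + 133)² = (1512/11)² = 2286144/121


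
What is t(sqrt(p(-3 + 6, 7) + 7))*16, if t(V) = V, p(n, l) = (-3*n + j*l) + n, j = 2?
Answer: 16*sqrt(15) ≈ 61.968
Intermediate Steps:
p(n, l) = -2*n + 2*l (p(n, l) = (-3*n + 2*l) + n = -2*n + 2*l)
t(sqrt(p(-3 + 6, 7) + 7))*16 = sqrt((-2*(-3 + 6) + 2*7) + 7)*16 = sqrt((-2*3 + 14) + 7)*16 = sqrt((-6 + 14) + 7)*16 = sqrt(8 + 7)*16 = sqrt(15)*16 = 16*sqrt(15)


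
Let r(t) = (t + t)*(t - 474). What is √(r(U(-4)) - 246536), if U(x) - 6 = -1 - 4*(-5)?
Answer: I*√268986 ≈ 518.64*I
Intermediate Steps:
U(x) = 25 (U(x) = 6 + (-1 - 4*(-5)) = 6 + (-1 + 20) = 6 + 19 = 25)
r(t) = 2*t*(-474 + t) (r(t) = (2*t)*(-474 + t) = 2*t*(-474 + t))
√(r(U(-4)) - 246536) = √(2*25*(-474 + 25) - 246536) = √(2*25*(-449) - 246536) = √(-22450 - 246536) = √(-268986) = I*√268986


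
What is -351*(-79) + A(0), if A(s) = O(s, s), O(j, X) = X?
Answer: 27729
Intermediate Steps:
A(s) = s
-351*(-79) + A(0) = -351*(-79) + 0 = 27729 + 0 = 27729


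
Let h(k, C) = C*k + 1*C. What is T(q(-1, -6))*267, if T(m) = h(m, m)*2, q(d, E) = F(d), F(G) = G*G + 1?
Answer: 3204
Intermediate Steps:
F(G) = 1 + G**2 (F(G) = G**2 + 1 = 1 + G**2)
q(d, E) = 1 + d**2
h(k, C) = C + C*k (h(k, C) = C*k + C = C + C*k)
T(m) = 2*m*(1 + m) (T(m) = (m*(1 + m))*2 = 2*m*(1 + m))
T(q(-1, -6))*267 = (2*(1 + (-1)**2)*(1 + (1 + (-1)**2)))*267 = (2*(1 + 1)*(1 + (1 + 1)))*267 = (2*2*(1 + 2))*267 = (2*2*3)*267 = 12*267 = 3204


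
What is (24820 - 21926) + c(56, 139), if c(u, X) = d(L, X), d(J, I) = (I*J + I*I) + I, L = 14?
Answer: 24300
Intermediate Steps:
d(J, I) = I + I² + I*J (d(J, I) = (I*J + I²) + I = (I² + I*J) + I = I + I² + I*J)
c(u, X) = X*(15 + X) (c(u, X) = X*(1 + X + 14) = X*(15 + X))
(24820 - 21926) + c(56, 139) = (24820 - 21926) + 139*(15 + 139) = 2894 + 139*154 = 2894 + 21406 = 24300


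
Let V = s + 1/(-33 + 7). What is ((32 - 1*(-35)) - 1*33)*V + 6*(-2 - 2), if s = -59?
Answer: -26407/13 ≈ -2031.3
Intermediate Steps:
V = -1535/26 (V = -59 + 1/(-33 + 7) = -59 + 1/(-26) = -59 - 1/26 = -1535/26 ≈ -59.038)
((32 - 1*(-35)) - 1*33)*V + 6*(-2 - 2) = ((32 - 1*(-35)) - 1*33)*(-1535/26) + 6*(-2 - 2) = ((32 + 35) - 33)*(-1535/26) + 6*(-4) = (67 - 33)*(-1535/26) - 24 = 34*(-1535/26) - 24 = -26095/13 - 24 = -26407/13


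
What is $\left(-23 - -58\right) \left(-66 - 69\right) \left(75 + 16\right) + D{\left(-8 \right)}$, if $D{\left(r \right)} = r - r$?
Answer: $-429975$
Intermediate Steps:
$D{\left(r \right)} = 0$
$\left(-23 - -58\right) \left(-66 - 69\right) \left(75 + 16\right) + D{\left(-8 \right)} = \left(-23 - -58\right) \left(-66 - 69\right) \left(75 + 16\right) + 0 = \left(-23 + 58\right) \left(\left(-135\right) 91\right) + 0 = 35 \left(-12285\right) + 0 = -429975 + 0 = -429975$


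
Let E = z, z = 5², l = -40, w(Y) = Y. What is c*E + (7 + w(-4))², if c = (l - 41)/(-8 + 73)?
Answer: -288/13 ≈ -22.154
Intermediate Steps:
z = 25
E = 25
c = -81/65 (c = (-40 - 41)/(-8 + 73) = -81/65 ≈ -1.2462)
c*E + (7 + w(-4))² = -81/65*25 + (7 - 4)² = -405/13 + 3² = -405/13 + 9 = -288/13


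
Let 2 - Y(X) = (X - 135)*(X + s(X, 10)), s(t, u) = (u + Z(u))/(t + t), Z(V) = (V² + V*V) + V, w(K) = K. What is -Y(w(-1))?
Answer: 15094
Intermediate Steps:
Z(V) = V + 2*V² (Z(V) = (V² + V²) + V = 2*V² + V = V + 2*V²)
s(t, u) = (u + u*(1 + 2*u))/(2*t) (s(t, u) = (u + u*(1 + 2*u))/(t + t) = (u + u*(1 + 2*u))/((2*t)) = (u + u*(1 + 2*u))*(1/(2*t)) = (u + u*(1 + 2*u))/(2*t))
Y(X) = 2 - (-135 + X)*(X + 110/X) (Y(X) = 2 - (X - 135)*(X + 10*(1 + 10)/X) = 2 - (-135 + X)*(X + 10*11/X) = 2 - (-135 + X)*(X + 110/X))
-Y(w(-1)) = -(-108 - 1*(-1)² + 135*(-1) + 14850/(-1)) = -(-108 - 1*1 - 135 + 14850*(-1)) = -(-108 - 1 - 135 - 14850) = -1*(-15094) = 15094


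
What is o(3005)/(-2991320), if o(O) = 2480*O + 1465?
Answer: -1490773/598264 ≈ -2.4918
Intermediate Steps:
o(O) = 1465 + 2480*O
o(3005)/(-2991320) = (1465 + 2480*3005)/(-2991320) = (1465 + 7452400)*(-1/2991320) = 7453865*(-1/2991320) = -1490773/598264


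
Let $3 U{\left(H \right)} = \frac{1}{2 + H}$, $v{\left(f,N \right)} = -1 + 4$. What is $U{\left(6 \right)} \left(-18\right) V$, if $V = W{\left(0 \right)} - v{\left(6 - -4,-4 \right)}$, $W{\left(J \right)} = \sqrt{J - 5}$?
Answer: $\frac{9}{4} - \frac{3 i \sqrt{5}}{4} \approx 2.25 - 1.6771 i$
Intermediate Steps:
$v{\left(f,N \right)} = 3$
$U{\left(H \right)} = \frac{1}{3 \left(2 + H\right)}$
$W{\left(J \right)} = \sqrt{-5 + J}$
$V = -3 + i \sqrt{5}$ ($V = \sqrt{-5 + 0} - 3 = \sqrt{-5} - 3 = i \sqrt{5} - 3 = -3 + i \sqrt{5} \approx -3.0 + 2.2361 i$)
$U{\left(6 \right)} \left(-18\right) V = \frac{1}{3 \left(2 + 6\right)} \left(-18\right) \left(-3 + i \sqrt{5}\right) = \frac{1}{3 \cdot 8} \left(-18\right) \left(-3 + i \sqrt{5}\right) = \frac{1}{3} \cdot \frac{1}{8} \left(-18\right) \left(-3 + i \sqrt{5}\right) = \frac{1}{24} \left(-18\right) \left(-3 + i \sqrt{5}\right) = - \frac{3 \left(-3 + i \sqrt{5}\right)}{4} = \frac{9}{4} - \frac{3 i \sqrt{5}}{4}$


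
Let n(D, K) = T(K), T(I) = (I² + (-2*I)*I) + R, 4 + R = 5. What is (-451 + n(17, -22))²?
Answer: 872356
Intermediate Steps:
R = 1 (R = -4 + 5 = 1)
T(I) = 1 - I² (T(I) = (I² + (-2*I)*I) + 1 = (I² - 2*I²) + 1 = -I² + 1 = 1 - I²)
n(D, K) = 1 - K²
(-451 + n(17, -22))² = (-451 + (1 - 1*(-22)²))² = (-451 + (1 - 1*484))² = (-451 + (1 - 484))² = (-451 - 483)² = (-934)² = 872356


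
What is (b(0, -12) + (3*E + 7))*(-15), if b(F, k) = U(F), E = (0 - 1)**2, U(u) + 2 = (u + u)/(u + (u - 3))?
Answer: -120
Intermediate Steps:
U(u) = -2 + 2*u/(-3 + 2*u) (U(u) = -2 + (u + u)/(u + (u - 3)) = -2 + (2*u)/(u + (-3 + u)) = -2 + (2*u)/(-3 + 2*u) = -2 + 2*u/(-3 + 2*u))
E = 1 (E = (-1)**2 = 1)
b(F, k) = 2*(3 - F)/(-3 + 2*F)
(b(0, -12) + (3*E + 7))*(-15) = (2*(3 - 1*0)/(-3 + 2*0) + (3*1 + 7))*(-15) = (2*(3 + 0)/(-3 + 0) + (3 + 7))*(-15) = (2*3/(-3) + 10)*(-15) = (2*(-1/3)*3 + 10)*(-15) = (-2 + 10)*(-15) = 8*(-15) = -120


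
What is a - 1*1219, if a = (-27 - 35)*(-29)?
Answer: 579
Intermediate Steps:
a = 1798 (a = -62*(-29) = 1798)
a - 1*1219 = 1798 - 1*1219 = 1798 - 1219 = 579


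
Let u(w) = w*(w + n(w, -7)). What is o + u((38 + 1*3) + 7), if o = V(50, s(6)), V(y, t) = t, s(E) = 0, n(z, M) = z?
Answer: 4608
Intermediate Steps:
u(w) = 2*w**2 (u(w) = w*(w + w) = w*(2*w) = 2*w**2)
o = 0
o + u((38 + 1*3) + 7) = 0 + 2*((38 + 1*3) + 7)**2 = 0 + 2*((38 + 3) + 7)**2 = 0 + 2*(41 + 7)**2 = 0 + 2*48**2 = 0 + 2*2304 = 0 + 4608 = 4608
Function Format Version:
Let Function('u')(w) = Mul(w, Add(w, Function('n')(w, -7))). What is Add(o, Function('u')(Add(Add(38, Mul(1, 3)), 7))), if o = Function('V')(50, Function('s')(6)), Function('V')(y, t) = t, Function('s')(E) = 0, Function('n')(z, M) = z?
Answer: 4608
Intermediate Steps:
Function('u')(w) = Mul(2, Pow(w, 2)) (Function('u')(w) = Mul(w, Add(w, w)) = Mul(w, Mul(2, w)) = Mul(2, Pow(w, 2)))
o = 0
Add(o, Function('u')(Add(Add(38, Mul(1, 3)), 7))) = Add(0, Mul(2, Pow(Add(Add(38, Mul(1, 3)), 7), 2))) = Add(0, Mul(2, Pow(Add(Add(38, 3), 7), 2))) = Add(0, Mul(2, Pow(Add(41, 7), 2))) = Add(0, Mul(2, Pow(48, 2))) = Add(0, Mul(2, 2304)) = Add(0, 4608) = 4608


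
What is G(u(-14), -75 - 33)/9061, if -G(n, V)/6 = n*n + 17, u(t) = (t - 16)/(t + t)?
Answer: -10671/887978 ≈ -0.012017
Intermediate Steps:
u(t) = (-16 + t)/(2*t) (u(t) = (-16 + t)/((2*t)) = (-16 + t)*(1/(2*t)) = (-16 + t)/(2*t))
G(n, V) = -102 - 6*n² (G(n, V) = -6*(n*n + 17) = -6*(n² + 17) = -6*(17 + n²) = -102 - 6*n²)
G(u(-14), -75 - 33)/9061 = (-102 - 6*(-16 - 14)²/784)/9061 = (-102 - 6*((½)*(-1/14)*(-30))²)*(1/9061) = (-102 - 6*(15/14)²)*(1/9061) = (-102 - 6*225/196)*(1/9061) = (-102 - 675/98)*(1/9061) = -10671/98*1/9061 = -10671/887978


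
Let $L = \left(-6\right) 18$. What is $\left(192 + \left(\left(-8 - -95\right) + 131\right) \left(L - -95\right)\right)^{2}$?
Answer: $6980164$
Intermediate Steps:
$L = -108$
$\left(192 + \left(\left(-8 - -95\right) + 131\right) \left(L - -95\right)\right)^{2} = \left(192 + \left(\left(-8 - -95\right) + 131\right) \left(-108 - -95\right)\right)^{2} = \left(192 + \left(\left(-8 + 95\right) + 131\right) \left(-108 + \left(-6 + 101\right)\right)\right)^{2} = \left(192 + \left(87 + 131\right) \left(-108 + 95\right)\right)^{2} = \left(192 + 218 \left(-13\right)\right)^{2} = \left(192 - 2834\right)^{2} = \left(-2642\right)^{2} = 6980164$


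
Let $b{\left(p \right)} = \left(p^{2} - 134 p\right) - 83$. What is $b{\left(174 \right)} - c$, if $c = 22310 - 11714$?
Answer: $-3719$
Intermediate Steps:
$c = 10596$ ($c = 22310 - 11714 = 10596$)
$b{\left(p \right)} = -83 + p^{2} - 134 p$
$b{\left(174 \right)} - c = \left(-83 + 174^{2} - 23316\right) - 10596 = \left(-83 + 30276 - 23316\right) - 10596 = 6877 - 10596 = -3719$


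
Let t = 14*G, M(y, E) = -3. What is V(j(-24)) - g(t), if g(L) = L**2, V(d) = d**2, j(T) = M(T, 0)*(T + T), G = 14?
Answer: -17680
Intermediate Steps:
t = 196 (t = 14*14 = 196)
j(T) = -6*T (j(T) = -3*(T + T) = -6*T)
V(j(-24)) - g(t) = (-6*(-24))**2 - 1*196**2 = 144**2 - 1*38416 = 20736 - 38416 = -17680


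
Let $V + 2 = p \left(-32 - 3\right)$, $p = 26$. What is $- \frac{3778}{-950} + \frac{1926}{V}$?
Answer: $\frac{373}{200} \approx 1.865$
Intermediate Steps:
$V = -912$ ($V = -2 + 26 \left(-32 - 3\right) = -2 + 26 \left(-35\right) = -2 - 910 = -912$)
$- \frac{3778}{-950} + \frac{1926}{V} = - \frac{3778}{-950} + \frac{1926}{-912} = \left(-3778\right) \left(- \frac{1}{950}\right) + 1926 \left(- \frac{1}{912}\right) = \frac{1889}{475} - \frac{321}{152} = \frac{373}{200}$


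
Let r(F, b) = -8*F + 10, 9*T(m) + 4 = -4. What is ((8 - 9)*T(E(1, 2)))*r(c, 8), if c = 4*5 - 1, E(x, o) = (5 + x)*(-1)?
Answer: -1136/9 ≈ -126.22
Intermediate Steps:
E(x, o) = -5 - x
c = 19 (c = 20 - 1 = 19)
T(m) = -8/9 (T(m) = -4/9 + (⅑)*(-4) = -4/9 - 4/9 = -8/9)
r(F, b) = 10 - 8*F
((8 - 9)*T(E(1, 2)))*r(c, 8) = ((8 - 9)*(-8/9))*(10 - 8*19) = (-1*(-8/9))*(10 - 152) = (8/9)*(-142) = -1136/9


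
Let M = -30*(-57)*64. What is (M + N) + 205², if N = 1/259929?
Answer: 39370145986/259929 ≈ 1.5147e+5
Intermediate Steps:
N = 1/259929 ≈ 3.8472e-6
M = 109440 (M = 1710*64 = 109440)
(M + N) + 205² = (109440 + 1/259929) + 205² = 28446629761/259929 + 42025 = 39370145986/259929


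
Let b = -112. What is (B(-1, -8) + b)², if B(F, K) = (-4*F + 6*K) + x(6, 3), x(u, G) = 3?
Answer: 23409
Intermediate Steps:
B(F, K) = 3 - 4*F + 6*K (B(F, K) = (-4*F + 6*K) + 3 = 3 - 4*F + 6*K)
(B(-1, -8) + b)² = ((3 - 4*(-1) + 6*(-8)) - 112)² = ((3 + 4 - 48) - 112)² = (-41 - 112)² = (-153)² = 23409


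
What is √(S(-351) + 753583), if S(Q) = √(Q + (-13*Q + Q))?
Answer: √(753583 + 3*√429) ≈ 868.13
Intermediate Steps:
S(Q) = √11*√(-Q) (S(Q) = √(Q - 12*Q) = √(-11*Q) = √11*√(-Q))
√(S(-351) + 753583) = √(√11*√(-1*(-351)) + 753583) = √(√11*√351 + 753583) = √(√11*(3*√39) + 753583) = √(3*√429 + 753583) = √(753583 + 3*√429)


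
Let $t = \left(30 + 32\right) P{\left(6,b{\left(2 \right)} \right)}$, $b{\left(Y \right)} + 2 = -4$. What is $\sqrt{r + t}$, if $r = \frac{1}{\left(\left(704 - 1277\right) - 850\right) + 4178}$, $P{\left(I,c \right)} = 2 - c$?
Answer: $\frac{\sqrt{3764655155}}{2755} \approx 22.271$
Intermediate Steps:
$b{\left(Y \right)} = -6$ ($b{\left(Y \right)} = -2 - 4 = -6$)
$t = 496$ ($t = \left(30 + 32\right) \left(2 - -6\right) = 62 \left(2 + 6\right) = 62 \cdot 8 = 496$)
$r = \frac{1}{2755}$ ($r = \frac{1}{\left(-573 - 850\right) + 4178} = \frac{1}{-1423 + 4178} = \frac{1}{2755} \approx 0.00036298$)
$\sqrt{r + t} = \sqrt{\frac{1}{2755} + 496} = \sqrt{\frac{1366481}{2755}} = \frac{\sqrt{3764655155}}{2755}$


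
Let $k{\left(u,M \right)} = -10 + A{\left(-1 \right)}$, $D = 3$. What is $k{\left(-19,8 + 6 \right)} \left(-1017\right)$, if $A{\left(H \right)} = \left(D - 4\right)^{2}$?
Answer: $9153$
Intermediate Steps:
$A{\left(H \right)} = 1$ ($A{\left(H \right)} = \left(3 - 4\right)^{2} = \left(-1\right)^{2} = 1$)
$k{\left(u,M \right)} = -9$ ($k{\left(u,M \right)} = -10 + 1 = -9$)
$k{\left(-19,8 + 6 \right)} \left(-1017\right) = \left(-9\right) \left(-1017\right) = 9153$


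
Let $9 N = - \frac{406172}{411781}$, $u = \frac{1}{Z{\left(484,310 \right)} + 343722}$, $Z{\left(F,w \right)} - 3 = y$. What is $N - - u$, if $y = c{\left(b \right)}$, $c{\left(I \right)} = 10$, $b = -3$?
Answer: $- \frac{139611826391}{1273891878315} \approx -0.10959$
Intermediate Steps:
$y = 10$
$Z{\left(F,w \right)} = 13$ ($Z{\left(F,w \right)} = 3 + 10 = 13$)
$u = \frac{1}{343735}$ ($u = \frac{1}{13 + 343722} = \frac{1}{343735} \approx 2.9092 \cdot 10^{-6}$)
$N = - \frac{406172}{3706029}$ ($N = \frac{\left(-406172\right) \frac{1}{411781}}{9} = \frac{1}{9} \left(- \frac{406172}{411781}\right) = - \frac{406172}{3706029} \approx -0.1096$)
$N - - u = - \frac{406172}{3706029} - \left(-1\right) \frac{1}{343735} = - \frac{406172}{3706029} - - \frac{1}{343735} = - \frac{406172}{3706029} + \frac{1}{343735} = - \frac{139611826391}{1273891878315}$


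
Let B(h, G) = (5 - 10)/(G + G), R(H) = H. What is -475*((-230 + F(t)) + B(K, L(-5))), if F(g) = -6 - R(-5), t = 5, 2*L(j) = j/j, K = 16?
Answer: 112100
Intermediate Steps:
L(j) = 1/2 (L(j) = (j/j)/2 = (1/2)*1 = 1/2)
B(h, G) = -5/(2*G) (B(h, G) = -5*1/(2*G) = -5/(2*G))
F(g) = -1 (F(g) = -6 - 1*(-5) = -6 + 5 = -1)
-475*((-230 + F(t)) + B(K, L(-5))) = -475*((-230 - 1) - 5/(2*1/2)) = -475*(-231 - 5/2*2) = -475*(-231 - 5) = -475*(-236) = 112100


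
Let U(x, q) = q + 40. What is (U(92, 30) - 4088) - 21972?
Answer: -25990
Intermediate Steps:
U(x, q) = 40 + q
(U(92, 30) - 4088) - 21972 = ((40 + 30) - 4088) - 21972 = (70 - 4088) - 21972 = -4018 - 21972 = -25990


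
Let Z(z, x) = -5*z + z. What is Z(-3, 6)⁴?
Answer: 20736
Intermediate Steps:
Z(z, x) = -4*z
Z(-3, 6)⁴ = (-4*(-3))⁴ = 12⁴ = 20736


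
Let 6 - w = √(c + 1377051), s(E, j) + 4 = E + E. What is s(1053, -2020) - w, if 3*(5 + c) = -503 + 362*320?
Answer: 2096 + 5*√509577/3 ≈ 3285.7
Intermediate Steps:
c = 115322/3 (c = -5 + (-503 + 362*320)/3 = -5 + (-503 + 115840)/3 = -5 + (⅓)*115337 = -5 + 115337/3 = 115322/3 ≈ 38441.)
s(E, j) = -4 + 2*E (s(E, j) = -4 + (E + E) = -4 + 2*E)
w = 6 - 5*√509577/3 (w = 6 - √(115322/3 + 1377051) = 6 - √(4246475/3) = 6 - 5*√509577/3 ≈ -1183.7)
s(1053, -2020) - w = (-4 + 2*1053) - (6 - 5*√509577/3) = (-4 + 2106) + (-6 + 5*√509577/3) = 2102 + (-6 + 5*√509577/3) = 2096 + 5*√509577/3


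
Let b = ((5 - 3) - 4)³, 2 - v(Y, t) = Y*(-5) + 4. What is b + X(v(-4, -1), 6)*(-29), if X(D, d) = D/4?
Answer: 303/2 ≈ 151.50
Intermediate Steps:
v(Y, t) = -2 + 5*Y (v(Y, t) = 2 - (Y*(-5) + 4) = 2 - (-5*Y + 4) = 2 - (4 - 5*Y) = 2 + (-4 + 5*Y) = -2 + 5*Y)
X(D, d) = D/4 (X(D, d) = D*(¼) = D/4)
b = -8 (b = (2 - 4)³ = (-2)³ = -8)
b + X(v(-4, -1), 6)*(-29) = -8 + ((-2 + 5*(-4))/4)*(-29) = -8 + ((-2 - 20)/4)*(-29) = -8 + ((¼)*(-22))*(-29) = -8 - 11/2*(-29) = -8 + 319/2 = 303/2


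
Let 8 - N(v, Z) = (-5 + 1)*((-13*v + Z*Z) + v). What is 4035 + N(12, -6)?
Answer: 3611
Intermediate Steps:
N(v, Z) = 8 - 48*v + 4*Z**2 (N(v, Z) = 8 - (-5 + 1)*((-13*v + Z*Z) + v) = 8 - (-4)*((-13*v + Z**2) + v) = 8 - (-4)*((Z**2 - 13*v) + v) = 8 - (-4)*(Z**2 - 12*v) = 8 - (-4*Z**2 + 48*v) = 8 + (-48*v + 4*Z**2) = 8 - 48*v + 4*Z**2)
4035 + N(12, -6) = 4035 + (8 - 48*12 + 4*(-6)**2) = 4035 + (8 - 576 + 4*36) = 4035 + (8 - 576 + 144) = 4035 - 424 = 3611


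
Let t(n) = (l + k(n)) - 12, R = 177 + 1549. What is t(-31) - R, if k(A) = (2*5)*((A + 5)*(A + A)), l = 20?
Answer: 14402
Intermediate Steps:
R = 1726
k(A) = 20*A*(5 + A) (k(A) = 10*((5 + A)*(2*A)) = 10*(2*A*(5 + A)) = 20*A*(5 + A))
t(n) = 8 + 20*n*(5 + n) (t(n) = (20 + 20*n*(5 + n)) - 12 = 8 + 20*n*(5 + n))
t(-31) - R = (8 + 20*(-31)*(5 - 31)) - 1*1726 = (8 + 20*(-31)*(-26)) - 1726 = (8 + 16120) - 1726 = 16128 - 1726 = 14402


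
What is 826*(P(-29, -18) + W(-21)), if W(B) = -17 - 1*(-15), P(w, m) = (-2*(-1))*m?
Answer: -31388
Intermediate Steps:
P(w, m) = 2*m
W(B) = -2 (W(B) = -17 + 15 = -2)
826*(P(-29, -18) + W(-21)) = 826*(2*(-18) - 2) = 826*(-36 - 2) = 826*(-38) = -31388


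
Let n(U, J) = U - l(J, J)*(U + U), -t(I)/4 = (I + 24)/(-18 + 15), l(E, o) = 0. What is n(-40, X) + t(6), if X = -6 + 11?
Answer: 0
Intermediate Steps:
X = 5
t(I) = 32 + 4*I/3 (t(I) = -4*(I + 24)/(-18 + 15) = -4*(24 + I)/(-3) = -4*(24 + I)*(-1)/3 = -4*(-8 - I/3) = 32 + 4*I/3)
n(U, J) = U (n(U, J) = U - 0*(U + U) = U - 0*2*U = U - 1*0 = U + 0 = U)
n(-40, X) + t(6) = -40 + (32 + (4/3)*6) = -40 + (32 + 8) = -40 + 40 = 0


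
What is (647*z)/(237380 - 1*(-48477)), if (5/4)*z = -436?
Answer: -1128368/1429285 ≈ -0.78946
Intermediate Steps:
z = -1744/5 (z = (4/5)*(-436) = -1744/5 ≈ -348.80)
(647*z)/(237380 - 1*(-48477)) = (647*(-1744/5))/(237380 - 1*(-48477)) = -1128368/(5*(237380 + 48477)) = -1128368/5/285857 = -1128368/5*1/285857 = -1128368/1429285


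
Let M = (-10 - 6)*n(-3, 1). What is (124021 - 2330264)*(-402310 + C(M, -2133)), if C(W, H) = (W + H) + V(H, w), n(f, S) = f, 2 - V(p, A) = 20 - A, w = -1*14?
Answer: 892264237761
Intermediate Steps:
w = -14
V(p, A) = -18 + A (V(p, A) = 2 - (20 - A) = 2 + (-20 + A) = -18 + A)
M = 48 (M = (-10 - 6)*(-3) = -16*(-3) = 48)
C(W, H) = -32 + H + W (C(W, H) = (W + H) + (-18 - 14) = (H + W) - 32 = -32 + H + W)
(124021 - 2330264)*(-402310 + C(M, -2133)) = (124021 - 2330264)*(-402310 + (-32 - 2133 + 48)) = -2206243*(-402310 - 2117) = -2206243*(-404427) = 892264237761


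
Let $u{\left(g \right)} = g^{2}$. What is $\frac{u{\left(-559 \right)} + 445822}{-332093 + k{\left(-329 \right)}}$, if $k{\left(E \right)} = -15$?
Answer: $- \frac{108329}{47444} \approx -2.2833$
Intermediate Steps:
$\frac{u{\left(-559 \right)} + 445822}{-332093 + k{\left(-329 \right)}} = \frac{\left(-559\right)^{2} + 445822}{-332093 - 15} = \frac{312481 + 445822}{-332108} = 758303 \left(- \frac{1}{332108}\right) = - \frac{108329}{47444}$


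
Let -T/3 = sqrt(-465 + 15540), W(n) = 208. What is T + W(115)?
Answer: 208 - 45*sqrt(67) ≈ -160.34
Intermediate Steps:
T = -45*sqrt(67) (T = -3*sqrt(-465 + 15540) = -45*sqrt(67) ≈ -368.34)
T + W(115) = -45*sqrt(67) + 208 = 208 - 45*sqrt(67)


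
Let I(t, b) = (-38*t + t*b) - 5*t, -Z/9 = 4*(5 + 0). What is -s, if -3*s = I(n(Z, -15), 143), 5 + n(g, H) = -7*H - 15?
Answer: 8500/3 ≈ 2833.3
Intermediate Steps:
Z = -180 (Z = -36*(5 + 0) = -36*5 = -9*20 = -180)
n(g, H) = -20 - 7*H (n(g, H) = -5 + (-7*H - 15) = -5 + (-15 - 7*H) = -20 - 7*H)
I(t, b) = -43*t + b*t (I(t, b) = (-38*t + b*t) - 5*t = -43*t + b*t)
s = -8500/3 (s = -(-20 - 7*(-15))*(-43 + 143)/3 = -(-20 + 105)*100/3 = -85*100/3 = -1/3*8500 = -8500/3 ≈ -2833.3)
-s = -1*(-8500/3) = 8500/3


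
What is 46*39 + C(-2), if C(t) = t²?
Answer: 1798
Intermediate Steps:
46*39 + C(-2) = 46*39 + (-2)² = 1794 + 4 = 1798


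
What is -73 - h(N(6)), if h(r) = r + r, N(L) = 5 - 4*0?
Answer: -83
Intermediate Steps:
N(L) = 5 (N(L) = 5 + 0 = 5)
h(r) = 2*r
-73 - h(N(6)) = -73 - 2*5 = -73 - 1*10 = -73 - 10 = -83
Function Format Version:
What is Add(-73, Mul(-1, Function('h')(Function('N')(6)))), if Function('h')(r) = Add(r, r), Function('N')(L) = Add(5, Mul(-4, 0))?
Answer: -83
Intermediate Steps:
Function('N')(L) = 5 (Function('N')(L) = Add(5, 0) = 5)
Function('h')(r) = Mul(2, r)
Add(-73, Mul(-1, Function('h')(Function('N')(6)))) = Add(-73, Mul(-1, Mul(2, 5))) = Add(-73, Mul(-1, 10)) = Add(-73, -10) = -83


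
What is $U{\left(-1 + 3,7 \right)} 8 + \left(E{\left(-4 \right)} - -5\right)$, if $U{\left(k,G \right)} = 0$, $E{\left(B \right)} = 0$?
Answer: $5$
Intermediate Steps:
$U{\left(-1 + 3,7 \right)} 8 + \left(E{\left(-4 \right)} - -5\right) = 0 \cdot 8 + \left(0 - -5\right) = 0 + \left(0 + 5\right) = 0 + 5 = 5$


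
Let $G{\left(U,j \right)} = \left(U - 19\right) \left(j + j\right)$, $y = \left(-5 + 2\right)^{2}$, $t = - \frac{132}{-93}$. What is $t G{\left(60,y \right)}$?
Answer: $\frac{32472}{31} \approx 1047.5$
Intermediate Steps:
$t = \frac{44}{31}$ ($t = \left(-132\right) \left(- \frac{1}{93}\right) = \frac{44}{31} \approx 1.4194$)
$y = 9$ ($y = \left(-3\right)^{2} = 9$)
$G{\left(U,j \right)} = 2 j \left(-19 + U\right)$ ($G{\left(U,j \right)} = \left(-19 + U\right) 2 j = 2 j \left(-19 + U\right)$)
$t G{\left(60,y \right)} = \frac{44 \cdot 2 \cdot 9 \left(-19 + 60\right)}{31} = \frac{44 \cdot 2 \cdot 9 \cdot 41}{31} = \frac{44}{31} \cdot 738 = \frac{32472}{31}$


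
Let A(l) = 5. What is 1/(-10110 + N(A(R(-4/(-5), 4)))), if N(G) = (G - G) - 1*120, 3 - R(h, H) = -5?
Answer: -1/10230 ≈ -9.7752e-5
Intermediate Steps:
R(h, H) = 8 (R(h, H) = 3 - 1*(-5) = 3 + 5 = 8)
N(G) = -120 (N(G) = 0 - 120 = -120)
1/(-10110 + N(A(R(-4/(-5), 4)))) = 1/(-10110 - 120) = 1/(-10230) = -1/10230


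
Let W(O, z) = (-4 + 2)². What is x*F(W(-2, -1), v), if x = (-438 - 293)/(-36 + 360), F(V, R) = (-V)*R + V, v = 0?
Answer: -731/81 ≈ -9.0247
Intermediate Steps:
W(O, z) = 4 (W(O, z) = (-2)² = 4)
F(V, R) = V - R*V (F(V, R) = -R*V + V = V - R*V)
x = -731/324 ≈ -2.2562
x*F(W(-2, -1), v) = -731*(1 - 1*0)/81 = -731*(1 + 0)/81 = -731/81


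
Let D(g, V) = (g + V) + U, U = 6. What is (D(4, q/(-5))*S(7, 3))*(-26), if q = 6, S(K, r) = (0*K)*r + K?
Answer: -8008/5 ≈ -1601.6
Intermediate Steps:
S(K, r) = K (S(K, r) = 0*r + K = 0 + K = K)
D(g, V) = 6 + V + g (D(g, V) = (g + V) + 6 = (V + g) + 6 = 6 + V + g)
(D(4, q/(-5))*S(7, 3))*(-26) = ((6 + 6/(-5) + 4)*7)*(-26) = ((6 + 6*(-⅕) + 4)*7)*(-26) = ((6 - 6/5 + 4)*7)*(-26) = ((44/5)*7)*(-26) = (308/5)*(-26) = -8008/5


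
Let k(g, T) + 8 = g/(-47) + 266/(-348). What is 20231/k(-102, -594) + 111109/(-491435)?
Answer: -81313479079373/26501615245 ≈ -3068.2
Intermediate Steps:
k(g, T) = -1525/174 - g/47 (k(g, T) = -8 + (g/(-47) + 266/(-348)) = -8 + (g*(-1/47) + 266*(-1/348)) = -8 + (-g/47 - 133/174) = -8 + (-133/174 - g/47) = -1525/174 - g/47)
20231/k(-102, -594) + 111109/(-491435) = 20231/(-1525/174 - 1/47*(-102)) + 111109/(-491435) = 20231/(-1525/174 + 102/47) + 111109*(-1/491435) = 20231/(-53927/8178) - 111109/491435 = 20231*(-8178/53927) - 111109/491435 = -165449118/53927 - 111109/491435 = -81313479079373/26501615245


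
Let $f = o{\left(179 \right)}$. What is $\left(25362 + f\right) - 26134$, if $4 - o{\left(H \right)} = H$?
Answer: $-947$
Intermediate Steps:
$o{\left(H \right)} = 4 - H$
$f = -175$ ($f = 4 - 179 = -175$)
$\left(25362 + f\right) - 26134 = \left(25362 - 175\right) - 26134 = 25187 - 26134 = -947$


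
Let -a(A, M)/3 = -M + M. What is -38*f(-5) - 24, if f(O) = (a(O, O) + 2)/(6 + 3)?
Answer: -292/9 ≈ -32.444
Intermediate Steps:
a(A, M) = 0 (a(A, M) = -3*(-M + M) = -3*0 = 0)
f(O) = 2/9 (f(O) = (0 + 2)/(6 + 3) = 2/9)
-38*f(-5) - 24 = -38*2/9 - 24 = -76/9 - 24 = -292/9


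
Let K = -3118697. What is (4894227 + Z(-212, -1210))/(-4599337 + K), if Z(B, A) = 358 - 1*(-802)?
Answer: -4895387/7718034 ≈ -0.63428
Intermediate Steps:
Z(B, A) = 1160 (Z(B, A) = 358 + 802 = 1160)
(4894227 + Z(-212, -1210))/(-4599337 + K) = (4894227 + 1160)/(-4599337 - 3118697) = 4895387/(-7718034) = 4895387*(-1/7718034) = -4895387/7718034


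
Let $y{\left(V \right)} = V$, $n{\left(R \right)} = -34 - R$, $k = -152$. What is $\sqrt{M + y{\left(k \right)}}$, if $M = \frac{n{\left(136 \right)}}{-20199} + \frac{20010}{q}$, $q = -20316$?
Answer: $\frac{i \sqrt{715580385734076222}}{68393814} \approx 12.368 i$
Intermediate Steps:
$M = - \frac{66788045}{68393814}$ ($M = \frac{-34 - 136}{-20199} + \frac{20010}{-20316} = \left(-34 - 136\right) \left(- \frac{1}{20199}\right) + 20010 \left(- \frac{1}{20316}\right) = \left(-170\right) \left(- \frac{1}{20199}\right) - \frac{3335}{3386} = \frac{170}{20199} - \frac{3335}{3386} = - \frac{66788045}{68393814} \approx -0.97652$)
$\sqrt{M + y{\left(k \right)}} = \sqrt{- \frac{66788045}{68393814} - 152} = \sqrt{- \frac{10462647773}{68393814}} = \frac{i \sqrt{715580385734076222}}{68393814}$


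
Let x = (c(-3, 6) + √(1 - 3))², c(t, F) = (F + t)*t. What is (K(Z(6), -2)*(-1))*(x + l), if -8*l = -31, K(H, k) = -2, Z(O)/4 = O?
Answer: 663/4 - 36*I*√2 ≈ 165.75 - 50.912*I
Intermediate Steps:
Z(O) = 4*O
c(t, F) = t*(F + t)
l = 31/8 (l = -⅛*(-31) = 31/8 ≈ 3.8750)
x = (-9 + I*√2)² (x = (-3*(6 - 3) + √(1 - 3))² = (-3*3 + √(-2))² = (-9 + I*√2)² ≈ 79.0 - 25.456*I)
(K(Z(6), -2)*(-1))*(x + l) = (-2*(-1))*((9 - I*√2)² + 31/8) = 2*(31/8 + (9 - I*√2)²) = 31/4 + 2*(9 - I*√2)²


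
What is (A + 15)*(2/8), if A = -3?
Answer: 3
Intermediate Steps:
(A + 15)*(2/8) = (-3 + 15)*(2/8) = 12*(2*(⅛)) = 12*(¼) = 3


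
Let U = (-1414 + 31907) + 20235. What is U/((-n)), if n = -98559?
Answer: 50728/98559 ≈ 0.51470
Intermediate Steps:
U = 50728 (U = 30493 + 20235 = 50728)
U/((-n)) = 50728/((-1*(-98559))) = 50728/98559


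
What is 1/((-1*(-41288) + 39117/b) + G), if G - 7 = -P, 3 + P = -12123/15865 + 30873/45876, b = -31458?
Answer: 1271991541940/52529240984648153 ≈ 2.4215e-5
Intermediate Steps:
P = -749940941/242607580 (P = -3 + (-12123/15865 + 30873/45876) = -3 + (-12123*1/15865 + 30873*(1/45876)) = -3 + (-12123/15865 + 10291/15292) = -3 - 22118201/242607580 = -749940941/242607580 ≈ -3.0912)
G = 2448194001/242607580 (G = 7 - 1*(-749940941/242607580) = 7 + 749940941/242607580 = 2448194001/242607580 ≈ 10.091)
1/((-1*(-41288) + 39117/b) + G) = 1/((-1*(-41288) + 39117/(-31458)) + 2448194001/242607580) = 1/((41288 + 39117*(-1/31458)) + 2448194001/242607580) = 1/((41288 - 13039/10486) + 2448194001/242607580) = 1/(432932929/10486 + 2448194001/242607580) = 1/(52529240984648153/1271991541940) = 1271991541940/52529240984648153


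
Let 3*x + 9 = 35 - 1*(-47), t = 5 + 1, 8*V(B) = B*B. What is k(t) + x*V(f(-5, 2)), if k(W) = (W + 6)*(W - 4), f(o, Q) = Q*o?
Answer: 1969/6 ≈ 328.17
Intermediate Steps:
V(B) = B²/8 (V(B) = (B*B)/8 = B²/8)
t = 6
k(W) = (-4 + W)*(6 + W) (k(W) = (6 + W)*(-4 + W) = (-4 + W)*(6 + W))
x = 73/3 (x = -3 + (35 - 1*(-47))/3 = -3 + (35 + 47)/3 = -3 + (⅓)*82 = -3 + 82/3 = 73/3 ≈ 24.333)
k(t) + x*V(f(-5, 2)) = (-24 + 6² + 2*6) + 73*((2*(-5))²/8)/3 = (-24 + 36 + 12) + 73*((⅛)*(-10)²)/3 = 24 + 73*((⅛)*100)/3 = 24 + (73/3)*(25/2) = 24 + 1825/6 = 1969/6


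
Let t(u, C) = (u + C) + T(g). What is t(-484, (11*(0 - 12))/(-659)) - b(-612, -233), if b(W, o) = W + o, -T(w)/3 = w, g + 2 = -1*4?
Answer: 249893/659 ≈ 379.20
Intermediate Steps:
g = -6 (g = -2 - 1*4 = -2 - 4 = -6)
T(w) = -3*w
t(u, C) = 18 + C + u (t(u, C) = (u + C) - 3*(-6) = (C + u) + 18 = 18 + C + u)
t(-484, (11*(0 - 12))/(-659)) - b(-612, -233) = (18 + (11*(0 - 12))/(-659) - 484) - (-612 - 233) = (18 + (11*(-12))*(-1/659) - 484) - 1*(-845) = (18 - 132*(-1/659) - 484) + 845 = (18 + 132/659 - 484) + 845 = -306962/659 + 845 = 249893/659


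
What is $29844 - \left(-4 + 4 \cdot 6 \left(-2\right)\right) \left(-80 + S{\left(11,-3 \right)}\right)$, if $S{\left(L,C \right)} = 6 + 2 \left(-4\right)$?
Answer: $25580$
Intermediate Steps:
$S{\left(L,C \right)} = -2$ ($S{\left(L,C \right)} = 6 - 8 = -2$)
$29844 - \left(-4 + 4 \cdot 6 \left(-2\right)\right) \left(-80 + S{\left(11,-3 \right)}\right) = 29844 - \left(-4 + 4 \cdot 6 \left(-2\right)\right) \left(-80 - 2\right) = 29844 - \left(-4 + 4 \left(-12\right)\right) \left(-82\right) = 29844 - \left(-4 - 48\right) \left(-82\right) = 29844 - \left(-52\right) \left(-82\right) = 29844 - 4264 = 25580$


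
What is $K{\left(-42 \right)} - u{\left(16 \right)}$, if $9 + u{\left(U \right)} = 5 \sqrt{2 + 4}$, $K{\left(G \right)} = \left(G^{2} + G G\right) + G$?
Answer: $3495 - 5 \sqrt{6} \approx 3482.8$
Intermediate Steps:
$K{\left(G \right)} = G + 2 G^{2}$ ($K{\left(G \right)} = \left(G^{2} + G^{2}\right) + G = 2 G^{2} + G = G + 2 G^{2}$)
$u{\left(U \right)} = -9 + 5 \sqrt{6}$ ($u{\left(U \right)} = -9 + 5 \sqrt{2 + 4} = -9 + 5 \sqrt{6}$)
$K{\left(-42 \right)} - u{\left(16 \right)} = - 42 \left(1 + 2 \left(-42\right)\right) - \left(-9 + 5 \sqrt{6}\right) = - 42 \left(1 - 84\right) + \left(9 - 5 \sqrt{6}\right) = \left(-42\right) \left(-83\right) + \left(9 - 5 \sqrt{6}\right) = 3486 + \left(9 - 5 \sqrt{6}\right) = 3495 - 5 \sqrt{6}$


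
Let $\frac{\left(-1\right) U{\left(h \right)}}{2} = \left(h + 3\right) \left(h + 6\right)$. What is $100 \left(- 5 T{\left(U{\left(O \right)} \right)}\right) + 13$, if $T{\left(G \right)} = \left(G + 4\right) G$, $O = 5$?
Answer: $-15135987$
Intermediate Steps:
$U{\left(h \right)} = - 2 \left(3 + h\right) \left(6 + h\right)$ ($U{\left(h \right)} = - 2 \left(h + 3\right) \left(h + 6\right) = - 2 \left(3 + h\right) \left(6 + h\right)$)
$T{\left(G \right)} = G \left(4 + G\right)$ ($T{\left(G \right)} = \left(4 + G\right) G = G \left(4 + G\right)$)
$100 \left(- 5 T{\left(U{\left(O \right)} \right)}\right) + 13 = 100 \left(- 5 \left(-36 - 90 - 2 \cdot 5^{2}\right) \left(4 - \left(126 + 50\right)\right)\right) + 13 = 100 \left(- 5 \left(-36 - 90 - 50\right) \left(4 - 176\right)\right) + 13 = 100 \left(- 5 \left(- 176 \left(4 - 176\right)\right)\right) + 13 = 100 \left(- 5 \left(\left(-176\right) \left(-172\right)\right)\right) + 13 = 100 \left(\left(-5\right) 30272\right) + 13 = 100 \left(-151360\right) + 13 = -15136000 + 13 = -15135987$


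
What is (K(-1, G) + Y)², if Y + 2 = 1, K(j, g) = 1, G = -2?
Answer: 0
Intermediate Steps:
Y = -1 (Y = -2 + 1 = -1)
(K(-1, G) + Y)² = (1 - 1)² = 0² = 0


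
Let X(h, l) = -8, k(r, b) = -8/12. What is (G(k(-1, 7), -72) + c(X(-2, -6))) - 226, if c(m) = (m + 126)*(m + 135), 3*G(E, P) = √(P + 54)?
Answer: 14760 + I*√2 ≈ 14760.0 + 1.4142*I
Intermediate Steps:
k(r, b) = -⅔ (k(r, b) = -8*1/12 = -⅔)
G(E, P) = √(54 + P)/3 (G(E, P) = √(P + 54)/3 = √(54 + P)/3)
c(m) = (126 + m)*(135 + m)
(G(k(-1, 7), -72) + c(X(-2, -6))) - 226 = (√(54 - 72)/3 + (17010 + (-8)² + 261*(-8))) - 226 = (√(-18)/3 + (17010 + 64 - 2088)) - 226 = ((3*I*√2)/3 + 14986) - 226 = (I*√2 + 14986) - 226 = (14986 + I*√2) - 226 = 14760 + I*√2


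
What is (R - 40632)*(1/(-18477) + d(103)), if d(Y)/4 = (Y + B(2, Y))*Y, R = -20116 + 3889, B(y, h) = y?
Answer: -15149417555107/6159 ≈ -2.4597e+9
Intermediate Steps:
R = -16227
d(Y) = 4*Y*(2 + Y) (d(Y) = 4*((Y + 2)*Y) = 4*((2 + Y)*Y) = 4*(Y*(2 + Y)) = 4*Y*(2 + Y))
(R - 40632)*(1/(-18477) + d(103)) = (-16227 - 40632)*(1/(-18477) + 4*103*(2 + 103)) = -56859*(-1/18477 + 4*103*105) = -56859*(-1/18477 + 43260) = -56859*799315019/18477 = -15149417555107/6159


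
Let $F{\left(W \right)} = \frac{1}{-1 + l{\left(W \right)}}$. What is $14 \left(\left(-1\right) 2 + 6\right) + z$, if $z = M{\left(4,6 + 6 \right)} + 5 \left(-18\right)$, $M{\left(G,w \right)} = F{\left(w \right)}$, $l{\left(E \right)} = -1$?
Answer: $- \frac{69}{2} \approx -34.5$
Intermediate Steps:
$F{\left(W \right)} = - \frac{1}{2}$ ($F{\left(W \right)} = \frac{1}{-1 - 1} = \frac{1}{-2} = - \frac{1}{2}$)
$M{\left(G,w \right)} = - \frac{1}{2}$
$z = - \frac{181}{2}$ ($z = - \frac{1}{2} + 5 \left(-18\right) = - \frac{1}{2} - 90 = - \frac{181}{2} \approx -90.5$)
$14 \left(\left(-1\right) 2 + 6\right) + z = 14 \left(\left(-1\right) 2 + 6\right) - \frac{181}{2} = 14 \left(-2 + 6\right) - \frac{181}{2} = 14 \cdot 4 - \frac{181}{2} = 56 - \frac{181}{2} = - \frac{69}{2}$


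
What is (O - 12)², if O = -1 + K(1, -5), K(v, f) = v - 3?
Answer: 225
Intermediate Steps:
K(v, f) = -3 + v
O = -3 (O = -1 + (-3 + 1) = -1 - 2 = -3)
(O - 12)² = (-3 - 12)² = (-15)² = 225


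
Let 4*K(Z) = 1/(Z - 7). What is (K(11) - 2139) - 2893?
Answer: -80511/16 ≈ -5031.9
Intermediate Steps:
K(Z) = 1/(4*(-7 + Z)) (K(Z) = 1/(4*(Z - 7)) = 1/(4*(-7 + Z)))
(K(11) - 2139) - 2893 = (1/(4*(-7 + 11)) - 2139) - 2893 = ((¼)/4 - 2139) - 2893 = ((¼)*(¼) - 2139) - 2893 = (1/16 - 2139) - 2893 = -34223/16 - 2893 = -80511/16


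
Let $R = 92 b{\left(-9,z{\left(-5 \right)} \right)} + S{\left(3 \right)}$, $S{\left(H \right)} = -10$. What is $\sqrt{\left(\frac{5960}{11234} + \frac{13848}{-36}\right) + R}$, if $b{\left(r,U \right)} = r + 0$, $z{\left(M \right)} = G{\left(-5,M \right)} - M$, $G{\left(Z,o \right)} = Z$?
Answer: $\frac{2 i \sqrt{86758283454}}{16851} \approx 34.959 i$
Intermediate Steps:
$z{\left(M \right)} = -5 - M$
$b{\left(r,U \right)} = r$
$R = -838$ ($R = 92 \left(-9\right) - 10 = -828 - 10 = -838$)
$\sqrt{\left(\frac{5960}{11234} + \frac{13848}{-36}\right) + R} = \sqrt{\left(\frac{5960}{11234} + \frac{13848}{-36}\right) - 838} = \sqrt{\left(5960 \cdot \frac{1}{11234} + 13848 \left(- \frac{1}{36}\right)\right) - 838} = \sqrt{\left(\frac{2980}{5617} - \frac{1154}{3}\right) - 838} = \sqrt{- \frac{6473078}{16851} - 838} = \sqrt{- \frac{20594216}{16851}} = \frac{2 i \sqrt{86758283454}}{16851}$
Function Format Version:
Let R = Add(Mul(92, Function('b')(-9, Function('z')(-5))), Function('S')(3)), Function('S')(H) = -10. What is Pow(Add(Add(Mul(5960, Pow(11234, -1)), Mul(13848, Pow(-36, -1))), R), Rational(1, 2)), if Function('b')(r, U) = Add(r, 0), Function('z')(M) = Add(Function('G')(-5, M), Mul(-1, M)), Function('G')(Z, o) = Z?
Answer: Mul(Rational(2, 16851), I, Pow(86758283454, Rational(1, 2))) ≈ Mul(34.959, I)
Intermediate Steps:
Function('z')(M) = Add(-5, Mul(-1, M))
Function('b')(r, U) = r
R = -838 (R = Add(Mul(92, -9), -10) = Add(-828, -10) = -838)
Pow(Add(Add(Mul(5960, Pow(11234, -1)), Mul(13848, Pow(-36, -1))), R), Rational(1, 2)) = Pow(Add(Add(Mul(5960, Pow(11234, -1)), Mul(13848, Pow(-36, -1))), -838), Rational(1, 2)) = Pow(Add(Add(Mul(5960, Rational(1, 11234)), Mul(13848, Rational(-1, 36))), -838), Rational(1, 2)) = Pow(Add(Add(Rational(2980, 5617), Rational(-1154, 3)), -838), Rational(1, 2)) = Pow(Add(Rational(-6473078, 16851), -838), Rational(1, 2)) = Pow(Rational(-20594216, 16851), Rational(1, 2)) = Mul(Rational(2, 16851), I, Pow(86758283454, Rational(1, 2)))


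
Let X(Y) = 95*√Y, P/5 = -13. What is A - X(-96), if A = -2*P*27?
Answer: 3510 - 380*I*√6 ≈ 3510.0 - 930.81*I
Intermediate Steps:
P = -65 (P = 5*(-13) = -65)
A = 3510 (A = -2*(-65)*27 = 130*27 = 3510)
A - X(-96) = 3510 - 95*√(-96) = 3510 - 95*4*I*√6 = 3510 - 380*I*√6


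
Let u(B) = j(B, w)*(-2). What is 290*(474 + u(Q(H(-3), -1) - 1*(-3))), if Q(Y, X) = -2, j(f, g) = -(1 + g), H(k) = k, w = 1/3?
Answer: 414700/3 ≈ 1.3823e+5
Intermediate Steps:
w = 1/3 ≈ 0.33333
j(f, g) = -1 - g
u(B) = 8/3 (u(B) = (-1 - 1*1/3)*(-2) = (-1 - 1/3)*(-2) = -4/3*(-2) = 8/3)
290*(474 + u(Q(H(-3), -1) - 1*(-3))) = 290*(474 + 8/3) = 290*(1430/3) = 414700/3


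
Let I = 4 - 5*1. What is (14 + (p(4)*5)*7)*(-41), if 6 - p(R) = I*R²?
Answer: -32144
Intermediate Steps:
I = -1 (I = 4 - 5 = -1)
p(R) = 6 + R² (p(R) = 6 - (-1)*R² = 6 + R²)
(14 + (p(4)*5)*7)*(-41) = (14 + ((6 + 4²)*5)*7)*(-41) = (14 + ((6 + 16)*5)*7)*(-41) = (14 + (22*5)*7)*(-41) = (14 + 110*7)*(-41) = (14 + 770)*(-41) = 784*(-41) = -32144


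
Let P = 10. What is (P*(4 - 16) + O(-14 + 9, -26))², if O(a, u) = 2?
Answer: 13924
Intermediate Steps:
(P*(4 - 16) + O(-14 + 9, -26))² = (10*(4 - 16) + 2)² = (10*(-12) + 2)² = (-120 + 2)² = (-118)² = 13924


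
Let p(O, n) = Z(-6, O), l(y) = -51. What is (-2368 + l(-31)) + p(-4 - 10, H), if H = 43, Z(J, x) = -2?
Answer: -2421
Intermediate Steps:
p(O, n) = -2
(-2368 + l(-31)) + p(-4 - 10, H) = (-2368 - 51) - 2 = -2419 - 2 = -2421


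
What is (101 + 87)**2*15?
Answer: 530160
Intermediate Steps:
(101 + 87)**2*15 = 188**2*15 = 35344*15 = 530160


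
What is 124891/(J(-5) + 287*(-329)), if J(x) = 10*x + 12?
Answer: -124891/94461 ≈ -1.3221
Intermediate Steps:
J(x) = 12 + 10*x
124891/(J(-5) + 287*(-329)) = 124891/((12 + 10*(-5)) + 287*(-329)) = 124891/((12 - 50) - 94423) = 124891/(-38 - 94423) = 124891/(-94461) = 124891*(-1/94461) = -124891/94461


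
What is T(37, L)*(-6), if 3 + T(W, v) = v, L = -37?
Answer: 240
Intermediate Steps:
T(W, v) = -3 + v
T(37, L)*(-6) = (-3 - 37)*(-6) = -40*(-6) = 240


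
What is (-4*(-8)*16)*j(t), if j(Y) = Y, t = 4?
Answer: 2048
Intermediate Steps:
(-4*(-8)*16)*j(t) = (-4*(-8)*16)*4 = (32*16)*4 = 512*4 = 2048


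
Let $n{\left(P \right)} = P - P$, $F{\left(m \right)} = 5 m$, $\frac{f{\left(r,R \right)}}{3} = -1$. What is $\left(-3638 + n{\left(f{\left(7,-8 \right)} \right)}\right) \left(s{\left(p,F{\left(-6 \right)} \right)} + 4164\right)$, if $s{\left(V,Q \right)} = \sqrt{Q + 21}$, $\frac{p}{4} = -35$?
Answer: $-15148632 - 10914 i \approx -1.5149 \cdot 10^{7} - 10914.0 i$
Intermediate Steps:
$f{\left(r,R \right)} = -3$ ($f{\left(r,R \right)} = 3 \left(-1\right) = -3$)
$p = -140$ ($p = 4 \left(-35\right) = -140$)
$s{\left(V,Q \right)} = \sqrt{21 + Q}$
$n{\left(P \right)} = 0$
$\left(-3638 + n{\left(f{\left(7,-8 \right)} \right)}\right) \left(s{\left(p,F{\left(-6 \right)} \right)} + 4164\right) = \left(-3638 + 0\right) \left(\sqrt{21 + 5 \left(-6\right)} + 4164\right) = - 3638 \left(\sqrt{21 - 30} + 4164\right) = - 3638 \left(\sqrt{-9} + 4164\right) = - 3638 \left(3 i + 4164\right) = - 3638 \left(4164 + 3 i\right) = -15148632 - 10914 i$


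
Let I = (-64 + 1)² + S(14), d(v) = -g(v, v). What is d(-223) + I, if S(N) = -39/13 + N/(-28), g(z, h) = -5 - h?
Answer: 7495/2 ≈ 3747.5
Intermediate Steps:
S(N) = -3 - N/28 (S(N) = -39*1/13 + N*(-1/28) = -3 - N/28)
d(v) = 5 + v (d(v) = -(-5 - v) = 5 + v)
I = 7931/2 (I = (-64 + 1)² + (-3 - 1/28*14) = (-63)² + (-3 - ½) = 3969 - 7/2 = 7931/2 ≈ 3965.5)
d(-223) + I = (5 - 223) + 7931/2 = -218 + 7931/2 = 7495/2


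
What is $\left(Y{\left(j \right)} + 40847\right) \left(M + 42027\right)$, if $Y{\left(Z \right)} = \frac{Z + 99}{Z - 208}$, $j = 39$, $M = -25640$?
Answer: $\frac{113119542935}{169} \approx 6.6935 \cdot 10^{8}$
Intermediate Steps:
$Y{\left(Z \right)} = \frac{99 + Z}{-208 + Z}$
$\left(Y{\left(j \right)} + 40847\right) \left(M + 42027\right) = \left(\frac{99 + 39}{-208 + 39} + 40847\right) \left(-25640 + 42027\right) = \left(\frac{1}{-169} \cdot 138 + 40847\right) 16387 = \left(\left(- \frac{1}{169}\right) 138 + 40847\right) 16387 = \left(- \frac{138}{169} + 40847\right) 16387 = \frac{6903005}{169} \cdot 16387 = \frac{113119542935}{169}$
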